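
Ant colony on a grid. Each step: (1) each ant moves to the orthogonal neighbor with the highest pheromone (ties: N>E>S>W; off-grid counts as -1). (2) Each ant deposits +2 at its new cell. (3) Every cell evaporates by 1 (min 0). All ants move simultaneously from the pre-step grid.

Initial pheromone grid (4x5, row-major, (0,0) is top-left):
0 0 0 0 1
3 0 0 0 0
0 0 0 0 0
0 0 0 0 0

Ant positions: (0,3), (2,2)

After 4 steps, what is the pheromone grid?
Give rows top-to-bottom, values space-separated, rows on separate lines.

After step 1: ants at (0,4),(1,2)
  0 0 0 0 2
  2 0 1 0 0
  0 0 0 0 0
  0 0 0 0 0
After step 2: ants at (1,4),(0,2)
  0 0 1 0 1
  1 0 0 0 1
  0 0 0 0 0
  0 0 0 0 0
After step 3: ants at (0,4),(0,3)
  0 0 0 1 2
  0 0 0 0 0
  0 0 0 0 0
  0 0 0 0 0
After step 4: ants at (0,3),(0,4)
  0 0 0 2 3
  0 0 0 0 0
  0 0 0 0 0
  0 0 0 0 0

0 0 0 2 3
0 0 0 0 0
0 0 0 0 0
0 0 0 0 0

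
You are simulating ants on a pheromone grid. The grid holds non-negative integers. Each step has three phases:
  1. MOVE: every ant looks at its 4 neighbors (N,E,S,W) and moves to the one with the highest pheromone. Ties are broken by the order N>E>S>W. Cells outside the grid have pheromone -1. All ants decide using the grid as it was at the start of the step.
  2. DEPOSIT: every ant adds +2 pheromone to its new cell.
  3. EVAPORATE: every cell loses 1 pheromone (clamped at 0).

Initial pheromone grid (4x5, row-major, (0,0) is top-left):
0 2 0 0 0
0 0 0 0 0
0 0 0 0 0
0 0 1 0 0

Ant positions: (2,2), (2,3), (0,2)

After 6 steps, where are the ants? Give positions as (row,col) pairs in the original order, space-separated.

Step 1: ant0:(2,2)->S->(3,2) | ant1:(2,3)->N->(1,3) | ant2:(0,2)->W->(0,1)
  grid max=3 at (0,1)
Step 2: ant0:(3,2)->N->(2,2) | ant1:(1,3)->N->(0,3) | ant2:(0,1)->E->(0,2)
  grid max=2 at (0,1)
Step 3: ant0:(2,2)->S->(3,2) | ant1:(0,3)->W->(0,2) | ant2:(0,2)->W->(0,1)
  grid max=3 at (0,1)
Step 4: ant0:(3,2)->N->(2,2) | ant1:(0,2)->W->(0,1) | ant2:(0,1)->E->(0,2)
  grid max=4 at (0,1)
Step 5: ant0:(2,2)->S->(3,2) | ant1:(0,1)->E->(0,2) | ant2:(0,2)->W->(0,1)
  grid max=5 at (0,1)
Step 6: ant0:(3,2)->N->(2,2) | ant1:(0,2)->W->(0,1) | ant2:(0,1)->E->(0,2)
  grid max=6 at (0,1)

(2,2) (0,1) (0,2)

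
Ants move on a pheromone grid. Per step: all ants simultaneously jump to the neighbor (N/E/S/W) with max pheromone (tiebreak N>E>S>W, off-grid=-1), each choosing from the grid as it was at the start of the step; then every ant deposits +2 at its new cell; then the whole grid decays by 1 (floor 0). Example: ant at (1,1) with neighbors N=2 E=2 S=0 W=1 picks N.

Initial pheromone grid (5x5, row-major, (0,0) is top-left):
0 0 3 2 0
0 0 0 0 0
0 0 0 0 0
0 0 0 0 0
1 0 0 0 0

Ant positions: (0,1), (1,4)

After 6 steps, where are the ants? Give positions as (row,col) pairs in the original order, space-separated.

Step 1: ant0:(0,1)->E->(0,2) | ant1:(1,4)->N->(0,4)
  grid max=4 at (0,2)
Step 2: ant0:(0,2)->E->(0,3) | ant1:(0,4)->W->(0,3)
  grid max=4 at (0,3)
Step 3: ant0:(0,3)->W->(0,2) | ant1:(0,3)->W->(0,2)
  grid max=6 at (0,2)
Step 4: ant0:(0,2)->E->(0,3) | ant1:(0,2)->E->(0,3)
  grid max=6 at (0,3)
Step 5: ant0:(0,3)->W->(0,2) | ant1:(0,3)->W->(0,2)
  grid max=8 at (0,2)
Step 6: ant0:(0,2)->E->(0,3) | ant1:(0,2)->E->(0,3)
  grid max=8 at (0,3)

(0,3) (0,3)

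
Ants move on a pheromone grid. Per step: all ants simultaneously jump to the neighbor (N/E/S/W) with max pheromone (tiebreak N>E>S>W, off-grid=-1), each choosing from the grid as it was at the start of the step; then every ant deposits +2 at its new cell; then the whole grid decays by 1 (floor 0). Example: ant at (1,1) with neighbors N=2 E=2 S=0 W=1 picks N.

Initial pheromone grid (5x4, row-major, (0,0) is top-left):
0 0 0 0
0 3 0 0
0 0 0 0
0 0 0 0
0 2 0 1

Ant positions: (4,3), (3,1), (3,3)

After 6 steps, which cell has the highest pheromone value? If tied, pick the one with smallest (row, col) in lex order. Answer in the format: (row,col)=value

Answer: (4,3)=7

Derivation:
Step 1: ant0:(4,3)->N->(3,3) | ant1:(3,1)->S->(4,1) | ant2:(3,3)->S->(4,3)
  grid max=3 at (4,1)
Step 2: ant0:(3,3)->S->(4,3) | ant1:(4,1)->N->(3,1) | ant2:(4,3)->N->(3,3)
  grid max=3 at (4,3)
Step 3: ant0:(4,3)->N->(3,3) | ant1:(3,1)->S->(4,1) | ant2:(3,3)->S->(4,3)
  grid max=4 at (4,3)
Step 4: ant0:(3,3)->S->(4,3) | ant1:(4,1)->N->(3,1) | ant2:(4,3)->N->(3,3)
  grid max=5 at (4,3)
Step 5: ant0:(4,3)->N->(3,3) | ant1:(3,1)->S->(4,1) | ant2:(3,3)->S->(4,3)
  grid max=6 at (4,3)
Step 6: ant0:(3,3)->S->(4,3) | ant1:(4,1)->N->(3,1) | ant2:(4,3)->N->(3,3)
  grid max=7 at (4,3)
Final grid:
  0 0 0 0
  0 0 0 0
  0 0 0 0
  0 1 0 6
  0 2 0 7
Max pheromone 7 at (4,3)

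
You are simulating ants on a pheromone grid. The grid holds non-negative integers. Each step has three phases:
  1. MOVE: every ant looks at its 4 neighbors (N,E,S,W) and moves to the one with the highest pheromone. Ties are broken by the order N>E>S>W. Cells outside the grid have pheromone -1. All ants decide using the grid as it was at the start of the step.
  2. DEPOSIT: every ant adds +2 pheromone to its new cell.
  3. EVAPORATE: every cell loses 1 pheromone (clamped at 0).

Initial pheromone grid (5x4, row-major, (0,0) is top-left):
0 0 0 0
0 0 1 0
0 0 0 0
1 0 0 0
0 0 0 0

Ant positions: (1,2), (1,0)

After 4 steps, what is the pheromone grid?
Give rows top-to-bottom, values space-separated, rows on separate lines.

After step 1: ants at (0,2),(0,0)
  1 0 1 0
  0 0 0 0
  0 0 0 0
  0 0 0 0
  0 0 0 0
After step 2: ants at (0,3),(0,1)
  0 1 0 1
  0 0 0 0
  0 0 0 0
  0 0 0 0
  0 0 0 0
After step 3: ants at (1,3),(0,2)
  0 0 1 0
  0 0 0 1
  0 0 0 0
  0 0 0 0
  0 0 0 0
After step 4: ants at (0,3),(0,3)
  0 0 0 3
  0 0 0 0
  0 0 0 0
  0 0 0 0
  0 0 0 0

0 0 0 3
0 0 0 0
0 0 0 0
0 0 0 0
0 0 0 0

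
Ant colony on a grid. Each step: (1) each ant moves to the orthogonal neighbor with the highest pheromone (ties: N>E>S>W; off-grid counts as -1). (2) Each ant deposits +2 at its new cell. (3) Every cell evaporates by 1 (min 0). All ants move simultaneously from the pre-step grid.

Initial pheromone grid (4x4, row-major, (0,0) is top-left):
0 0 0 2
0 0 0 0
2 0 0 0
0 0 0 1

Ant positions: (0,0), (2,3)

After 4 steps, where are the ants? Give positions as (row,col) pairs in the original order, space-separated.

Step 1: ant0:(0,0)->E->(0,1) | ant1:(2,3)->S->(3,3)
  grid max=2 at (3,3)
Step 2: ant0:(0,1)->E->(0,2) | ant1:(3,3)->N->(2,3)
  grid max=1 at (0,2)
Step 3: ant0:(0,2)->E->(0,3) | ant1:(2,3)->S->(3,3)
  grid max=2 at (3,3)
Step 4: ant0:(0,3)->S->(1,3) | ant1:(3,3)->N->(2,3)
  grid max=1 at (1,3)

(1,3) (2,3)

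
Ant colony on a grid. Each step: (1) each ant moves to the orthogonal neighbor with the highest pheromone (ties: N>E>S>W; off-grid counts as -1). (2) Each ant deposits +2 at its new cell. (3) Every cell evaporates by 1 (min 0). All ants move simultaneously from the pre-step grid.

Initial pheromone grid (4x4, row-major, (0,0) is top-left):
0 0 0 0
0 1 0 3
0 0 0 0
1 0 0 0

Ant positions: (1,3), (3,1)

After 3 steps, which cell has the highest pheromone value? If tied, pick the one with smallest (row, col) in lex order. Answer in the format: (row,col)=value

Step 1: ant0:(1,3)->N->(0,3) | ant1:(3,1)->W->(3,0)
  grid max=2 at (1,3)
Step 2: ant0:(0,3)->S->(1,3) | ant1:(3,0)->N->(2,0)
  grid max=3 at (1,3)
Step 3: ant0:(1,3)->N->(0,3) | ant1:(2,0)->S->(3,0)
  grid max=2 at (1,3)
Final grid:
  0 0 0 1
  0 0 0 2
  0 0 0 0
  2 0 0 0
Max pheromone 2 at (1,3)

Answer: (1,3)=2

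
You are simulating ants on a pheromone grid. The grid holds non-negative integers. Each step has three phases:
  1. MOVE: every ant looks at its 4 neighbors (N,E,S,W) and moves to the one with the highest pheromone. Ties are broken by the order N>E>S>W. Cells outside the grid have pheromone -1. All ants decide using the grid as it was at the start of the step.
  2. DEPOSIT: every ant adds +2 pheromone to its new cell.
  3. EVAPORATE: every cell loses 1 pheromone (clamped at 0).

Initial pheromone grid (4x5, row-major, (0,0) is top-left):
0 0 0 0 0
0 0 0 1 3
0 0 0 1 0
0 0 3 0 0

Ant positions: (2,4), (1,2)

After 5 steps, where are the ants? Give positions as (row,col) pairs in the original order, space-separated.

Step 1: ant0:(2,4)->N->(1,4) | ant1:(1,2)->E->(1,3)
  grid max=4 at (1,4)
Step 2: ant0:(1,4)->W->(1,3) | ant1:(1,3)->E->(1,4)
  grid max=5 at (1,4)
Step 3: ant0:(1,3)->E->(1,4) | ant1:(1,4)->W->(1,3)
  grid max=6 at (1,4)
Step 4: ant0:(1,4)->W->(1,3) | ant1:(1,3)->E->(1,4)
  grid max=7 at (1,4)
Step 5: ant0:(1,3)->E->(1,4) | ant1:(1,4)->W->(1,3)
  grid max=8 at (1,4)

(1,4) (1,3)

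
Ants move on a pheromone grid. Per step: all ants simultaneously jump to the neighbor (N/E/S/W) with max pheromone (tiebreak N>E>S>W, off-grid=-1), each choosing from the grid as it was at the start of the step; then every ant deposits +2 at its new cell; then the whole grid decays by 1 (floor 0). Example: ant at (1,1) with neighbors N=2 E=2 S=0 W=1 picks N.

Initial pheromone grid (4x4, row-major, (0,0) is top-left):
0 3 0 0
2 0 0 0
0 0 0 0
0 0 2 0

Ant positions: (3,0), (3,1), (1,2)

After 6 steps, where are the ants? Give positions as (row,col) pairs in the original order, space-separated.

Step 1: ant0:(3,0)->N->(2,0) | ant1:(3,1)->E->(3,2) | ant2:(1,2)->N->(0,2)
  grid max=3 at (3,2)
Step 2: ant0:(2,0)->N->(1,0) | ant1:(3,2)->N->(2,2) | ant2:(0,2)->W->(0,1)
  grid max=3 at (0,1)
Step 3: ant0:(1,0)->N->(0,0) | ant1:(2,2)->S->(3,2) | ant2:(0,1)->E->(0,2)
  grid max=3 at (3,2)
Step 4: ant0:(0,0)->E->(0,1) | ant1:(3,2)->N->(2,2) | ant2:(0,2)->W->(0,1)
  grid max=5 at (0,1)
Step 5: ant0:(0,1)->E->(0,2) | ant1:(2,2)->S->(3,2) | ant2:(0,1)->E->(0,2)
  grid max=4 at (0,1)
Step 6: ant0:(0,2)->W->(0,1) | ant1:(3,2)->N->(2,2) | ant2:(0,2)->W->(0,1)
  grid max=7 at (0,1)

(0,1) (2,2) (0,1)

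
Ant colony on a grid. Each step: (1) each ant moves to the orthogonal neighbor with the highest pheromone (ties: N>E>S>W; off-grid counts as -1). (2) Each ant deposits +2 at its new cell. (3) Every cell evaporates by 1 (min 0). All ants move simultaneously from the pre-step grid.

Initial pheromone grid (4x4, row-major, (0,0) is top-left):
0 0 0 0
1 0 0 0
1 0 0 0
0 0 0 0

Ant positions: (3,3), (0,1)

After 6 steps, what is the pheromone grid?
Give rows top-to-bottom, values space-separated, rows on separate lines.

After step 1: ants at (2,3),(0,2)
  0 0 1 0
  0 0 0 0
  0 0 0 1
  0 0 0 0
After step 2: ants at (1,3),(0,3)
  0 0 0 1
  0 0 0 1
  0 0 0 0
  0 0 0 0
After step 3: ants at (0,3),(1,3)
  0 0 0 2
  0 0 0 2
  0 0 0 0
  0 0 0 0
After step 4: ants at (1,3),(0,3)
  0 0 0 3
  0 0 0 3
  0 0 0 0
  0 0 0 0
After step 5: ants at (0,3),(1,3)
  0 0 0 4
  0 0 0 4
  0 0 0 0
  0 0 0 0
After step 6: ants at (1,3),(0,3)
  0 0 0 5
  0 0 0 5
  0 0 0 0
  0 0 0 0

0 0 0 5
0 0 0 5
0 0 0 0
0 0 0 0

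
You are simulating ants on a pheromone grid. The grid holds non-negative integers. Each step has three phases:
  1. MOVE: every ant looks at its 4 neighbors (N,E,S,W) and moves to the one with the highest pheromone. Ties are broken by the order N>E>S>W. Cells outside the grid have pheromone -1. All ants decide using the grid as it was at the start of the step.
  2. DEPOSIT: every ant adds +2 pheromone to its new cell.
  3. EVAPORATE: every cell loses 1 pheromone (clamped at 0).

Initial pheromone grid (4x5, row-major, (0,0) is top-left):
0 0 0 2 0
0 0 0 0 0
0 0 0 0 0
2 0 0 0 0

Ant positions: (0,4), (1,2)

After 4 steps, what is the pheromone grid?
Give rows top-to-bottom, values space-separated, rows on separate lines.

After step 1: ants at (0,3),(0,2)
  0 0 1 3 0
  0 0 0 0 0
  0 0 0 0 0
  1 0 0 0 0
After step 2: ants at (0,2),(0,3)
  0 0 2 4 0
  0 0 0 0 0
  0 0 0 0 0
  0 0 0 0 0
After step 3: ants at (0,3),(0,2)
  0 0 3 5 0
  0 0 0 0 0
  0 0 0 0 0
  0 0 0 0 0
After step 4: ants at (0,2),(0,3)
  0 0 4 6 0
  0 0 0 0 0
  0 0 0 0 0
  0 0 0 0 0

0 0 4 6 0
0 0 0 0 0
0 0 0 0 0
0 0 0 0 0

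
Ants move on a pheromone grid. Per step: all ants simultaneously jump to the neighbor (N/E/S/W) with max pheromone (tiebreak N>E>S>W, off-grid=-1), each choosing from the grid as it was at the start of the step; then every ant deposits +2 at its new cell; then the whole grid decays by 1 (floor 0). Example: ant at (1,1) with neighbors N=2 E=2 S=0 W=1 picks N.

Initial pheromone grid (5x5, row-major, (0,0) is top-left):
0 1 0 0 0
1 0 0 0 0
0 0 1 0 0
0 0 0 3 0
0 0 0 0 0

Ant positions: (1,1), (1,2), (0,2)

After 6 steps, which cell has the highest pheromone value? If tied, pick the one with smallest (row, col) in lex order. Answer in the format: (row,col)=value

Answer: (0,1)=11

Derivation:
Step 1: ant0:(1,1)->N->(0,1) | ant1:(1,2)->S->(2,2) | ant2:(0,2)->W->(0,1)
  grid max=4 at (0,1)
Step 2: ant0:(0,1)->E->(0,2) | ant1:(2,2)->N->(1,2) | ant2:(0,1)->E->(0,2)
  grid max=3 at (0,1)
Step 3: ant0:(0,2)->W->(0,1) | ant1:(1,2)->N->(0,2) | ant2:(0,2)->W->(0,1)
  grid max=6 at (0,1)
Step 4: ant0:(0,1)->E->(0,2) | ant1:(0,2)->W->(0,1) | ant2:(0,1)->E->(0,2)
  grid max=7 at (0,1)
Step 5: ant0:(0,2)->W->(0,1) | ant1:(0,1)->E->(0,2) | ant2:(0,2)->W->(0,1)
  grid max=10 at (0,1)
Step 6: ant0:(0,1)->E->(0,2) | ant1:(0,2)->W->(0,1) | ant2:(0,1)->E->(0,2)
  grid max=11 at (0,1)
Final grid:
  0 11 11 0 0
  0 0 0 0 0
  0 0 0 0 0
  0 0 0 0 0
  0 0 0 0 0
Max pheromone 11 at (0,1)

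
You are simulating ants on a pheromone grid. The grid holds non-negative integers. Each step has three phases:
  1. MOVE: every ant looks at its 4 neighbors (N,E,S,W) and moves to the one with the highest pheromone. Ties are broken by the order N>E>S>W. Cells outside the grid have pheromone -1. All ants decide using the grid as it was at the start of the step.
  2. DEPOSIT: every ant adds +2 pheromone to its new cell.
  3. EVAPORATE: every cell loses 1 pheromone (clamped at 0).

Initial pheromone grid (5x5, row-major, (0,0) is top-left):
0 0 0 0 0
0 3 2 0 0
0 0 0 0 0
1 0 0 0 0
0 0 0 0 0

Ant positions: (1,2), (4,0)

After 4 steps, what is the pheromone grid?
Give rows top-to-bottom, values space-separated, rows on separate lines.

After step 1: ants at (1,1),(3,0)
  0 0 0 0 0
  0 4 1 0 0
  0 0 0 0 0
  2 0 0 0 0
  0 0 0 0 0
After step 2: ants at (1,2),(2,0)
  0 0 0 0 0
  0 3 2 0 0
  1 0 0 0 0
  1 0 0 0 0
  0 0 0 0 0
After step 3: ants at (1,1),(3,0)
  0 0 0 0 0
  0 4 1 0 0
  0 0 0 0 0
  2 0 0 0 0
  0 0 0 0 0
After step 4: ants at (1,2),(2,0)
  0 0 0 0 0
  0 3 2 0 0
  1 0 0 0 0
  1 0 0 0 0
  0 0 0 0 0

0 0 0 0 0
0 3 2 0 0
1 0 0 0 0
1 0 0 0 0
0 0 0 0 0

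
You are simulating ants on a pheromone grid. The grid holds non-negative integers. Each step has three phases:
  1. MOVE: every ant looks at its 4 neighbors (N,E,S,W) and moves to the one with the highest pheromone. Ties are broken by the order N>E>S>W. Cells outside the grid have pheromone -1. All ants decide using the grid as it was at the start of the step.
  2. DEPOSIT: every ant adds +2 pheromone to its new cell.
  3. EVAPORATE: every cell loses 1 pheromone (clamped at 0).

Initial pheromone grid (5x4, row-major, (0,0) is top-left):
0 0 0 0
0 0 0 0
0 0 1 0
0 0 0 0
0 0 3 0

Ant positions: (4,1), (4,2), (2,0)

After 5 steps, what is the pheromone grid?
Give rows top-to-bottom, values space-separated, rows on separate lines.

After step 1: ants at (4,2),(3,2),(1,0)
  0 0 0 0
  1 0 0 0
  0 0 0 0
  0 0 1 0
  0 0 4 0
After step 2: ants at (3,2),(4,2),(0,0)
  1 0 0 0
  0 0 0 0
  0 0 0 0
  0 0 2 0
  0 0 5 0
After step 3: ants at (4,2),(3,2),(0,1)
  0 1 0 0
  0 0 0 0
  0 0 0 0
  0 0 3 0
  0 0 6 0
After step 4: ants at (3,2),(4,2),(0,2)
  0 0 1 0
  0 0 0 0
  0 0 0 0
  0 0 4 0
  0 0 7 0
After step 5: ants at (4,2),(3,2),(0,3)
  0 0 0 1
  0 0 0 0
  0 0 0 0
  0 0 5 0
  0 0 8 0

0 0 0 1
0 0 0 0
0 0 0 0
0 0 5 0
0 0 8 0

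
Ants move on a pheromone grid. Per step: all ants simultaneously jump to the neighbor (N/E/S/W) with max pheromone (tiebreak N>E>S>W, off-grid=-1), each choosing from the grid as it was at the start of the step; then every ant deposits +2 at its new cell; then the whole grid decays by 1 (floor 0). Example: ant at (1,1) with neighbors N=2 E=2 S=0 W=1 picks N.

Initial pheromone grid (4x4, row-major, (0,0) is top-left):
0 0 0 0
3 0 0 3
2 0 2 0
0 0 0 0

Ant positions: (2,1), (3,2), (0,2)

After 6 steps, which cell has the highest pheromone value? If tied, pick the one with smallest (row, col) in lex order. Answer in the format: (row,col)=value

Step 1: ant0:(2,1)->E->(2,2) | ant1:(3,2)->N->(2,2) | ant2:(0,2)->E->(0,3)
  grid max=5 at (2,2)
Step 2: ant0:(2,2)->N->(1,2) | ant1:(2,2)->N->(1,2) | ant2:(0,3)->S->(1,3)
  grid max=4 at (2,2)
Step 3: ant0:(1,2)->S->(2,2) | ant1:(1,2)->S->(2,2) | ant2:(1,3)->W->(1,2)
  grid max=7 at (2,2)
Step 4: ant0:(2,2)->N->(1,2) | ant1:(2,2)->N->(1,2) | ant2:(1,2)->S->(2,2)
  grid max=8 at (2,2)
Step 5: ant0:(1,2)->S->(2,2) | ant1:(1,2)->S->(2,2) | ant2:(2,2)->N->(1,2)
  grid max=11 at (2,2)
Step 6: ant0:(2,2)->N->(1,2) | ant1:(2,2)->N->(1,2) | ant2:(1,2)->S->(2,2)
  grid max=12 at (2,2)
Final grid:
  0 0 0 0
  0 0 11 0
  0 0 12 0
  0 0 0 0
Max pheromone 12 at (2,2)

Answer: (2,2)=12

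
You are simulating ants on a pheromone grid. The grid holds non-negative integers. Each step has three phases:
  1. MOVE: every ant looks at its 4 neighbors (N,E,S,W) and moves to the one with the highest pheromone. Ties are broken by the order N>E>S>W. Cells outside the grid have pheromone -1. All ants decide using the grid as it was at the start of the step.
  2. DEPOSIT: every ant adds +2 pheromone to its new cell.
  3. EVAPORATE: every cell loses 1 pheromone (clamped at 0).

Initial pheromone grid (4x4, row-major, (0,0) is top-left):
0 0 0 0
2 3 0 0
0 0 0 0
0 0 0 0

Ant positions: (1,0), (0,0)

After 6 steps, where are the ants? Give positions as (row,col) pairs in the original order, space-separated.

Step 1: ant0:(1,0)->E->(1,1) | ant1:(0,0)->S->(1,0)
  grid max=4 at (1,1)
Step 2: ant0:(1,1)->W->(1,0) | ant1:(1,0)->E->(1,1)
  grid max=5 at (1,1)
Step 3: ant0:(1,0)->E->(1,1) | ant1:(1,1)->W->(1,0)
  grid max=6 at (1,1)
Step 4: ant0:(1,1)->W->(1,0) | ant1:(1,0)->E->(1,1)
  grid max=7 at (1,1)
Step 5: ant0:(1,0)->E->(1,1) | ant1:(1,1)->W->(1,0)
  grid max=8 at (1,1)
Step 6: ant0:(1,1)->W->(1,0) | ant1:(1,0)->E->(1,1)
  grid max=9 at (1,1)

(1,0) (1,1)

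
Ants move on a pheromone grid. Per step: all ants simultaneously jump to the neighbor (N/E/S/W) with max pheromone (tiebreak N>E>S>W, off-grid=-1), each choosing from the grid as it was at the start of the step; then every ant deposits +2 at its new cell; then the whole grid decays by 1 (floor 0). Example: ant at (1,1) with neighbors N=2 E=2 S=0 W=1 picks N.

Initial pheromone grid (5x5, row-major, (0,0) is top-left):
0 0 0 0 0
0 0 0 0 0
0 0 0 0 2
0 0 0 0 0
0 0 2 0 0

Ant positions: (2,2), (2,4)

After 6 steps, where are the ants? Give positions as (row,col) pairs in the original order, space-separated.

Step 1: ant0:(2,2)->N->(1,2) | ant1:(2,4)->N->(1,4)
  grid max=1 at (1,2)
Step 2: ant0:(1,2)->N->(0,2) | ant1:(1,4)->S->(2,4)
  grid max=2 at (2,4)
Step 3: ant0:(0,2)->E->(0,3) | ant1:(2,4)->N->(1,4)
  grid max=1 at (0,3)
Step 4: ant0:(0,3)->E->(0,4) | ant1:(1,4)->S->(2,4)
  grid max=2 at (2,4)
Step 5: ant0:(0,4)->S->(1,4) | ant1:(2,4)->N->(1,4)
  grid max=3 at (1,4)
Step 6: ant0:(1,4)->S->(2,4) | ant1:(1,4)->S->(2,4)
  grid max=4 at (2,4)

(2,4) (2,4)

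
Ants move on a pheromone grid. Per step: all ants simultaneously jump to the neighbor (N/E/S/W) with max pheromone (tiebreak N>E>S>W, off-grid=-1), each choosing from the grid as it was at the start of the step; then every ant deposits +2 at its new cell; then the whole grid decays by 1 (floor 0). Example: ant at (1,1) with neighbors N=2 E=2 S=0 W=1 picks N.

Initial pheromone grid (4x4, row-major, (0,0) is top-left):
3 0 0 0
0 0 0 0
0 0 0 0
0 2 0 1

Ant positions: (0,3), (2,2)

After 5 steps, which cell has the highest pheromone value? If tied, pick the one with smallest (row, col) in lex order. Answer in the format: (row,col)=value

Step 1: ant0:(0,3)->S->(1,3) | ant1:(2,2)->N->(1,2)
  grid max=2 at (0,0)
Step 2: ant0:(1,3)->W->(1,2) | ant1:(1,2)->E->(1,3)
  grid max=2 at (1,2)
Step 3: ant0:(1,2)->E->(1,3) | ant1:(1,3)->W->(1,2)
  grid max=3 at (1,2)
Step 4: ant0:(1,3)->W->(1,2) | ant1:(1,2)->E->(1,3)
  grid max=4 at (1,2)
Step 5: ant0:(1,2)->E->(1,3) | ant1:(1,3)->W->(1,2)
  grid max=5 at (1,2)
Final grid:
  0 0 0 0
  0 0 5 5
  0 0 0 0
  0 0 0 0
Max pheromone 5 at (1,2)

Answer: (1,2)=5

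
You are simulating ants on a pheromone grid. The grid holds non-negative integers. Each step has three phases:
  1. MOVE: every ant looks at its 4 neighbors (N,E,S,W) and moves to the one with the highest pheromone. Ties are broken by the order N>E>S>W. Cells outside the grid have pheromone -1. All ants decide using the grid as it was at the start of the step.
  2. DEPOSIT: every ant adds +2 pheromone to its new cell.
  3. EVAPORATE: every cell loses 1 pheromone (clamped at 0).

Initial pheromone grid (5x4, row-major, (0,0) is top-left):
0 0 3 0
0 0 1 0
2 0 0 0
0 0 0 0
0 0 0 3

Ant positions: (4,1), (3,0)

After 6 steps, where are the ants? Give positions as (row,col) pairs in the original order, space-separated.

Step 1: ant0:(4,1)->N->(3,1) | ant1:(3,0)->N->(2,0)
  grid max=3 at (2,0)
Step 2: ant0:(3,1)->N->(2,1) | ant1:(2,0)->N->(1,0)
  grid max=2 at (2,0)
Step 3: ant0:(2,1)->W->(2,0) | ant1:(1,0)->S->(2,0)
  grid max=5 at (2,0)
Step 4: ant0:(2,0)->N->(1,0) | ant1:(2,0)->N->(1,0)
  grid max=4 at (2,0)
Step 5: ant0:(1,0)->S->(2,0) | ant1:(1,0)->S->(2,0)
  grid max=7 at (2,0)
Step 6: ant0:(2,0)->N->(1,0) | ant1:(2,0)->N->(1,0)
  grid max=6 at (2,0)

(1,0) (1,0)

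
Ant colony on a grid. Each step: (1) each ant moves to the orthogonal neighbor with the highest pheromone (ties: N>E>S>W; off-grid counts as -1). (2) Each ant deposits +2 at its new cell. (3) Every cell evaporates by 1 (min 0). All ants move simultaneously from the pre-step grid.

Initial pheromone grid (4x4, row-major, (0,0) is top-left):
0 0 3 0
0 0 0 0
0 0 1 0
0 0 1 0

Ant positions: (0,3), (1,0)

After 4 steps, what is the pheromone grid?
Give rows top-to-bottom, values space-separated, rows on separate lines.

After step 1: ants at (0,2),(0,0)
  1 0 4 0
  0 0 0 0
  0 0 0 0
  0 0 0 0
After step 2: ants at (0,3),(0,1)
  0 1 3 1
  0 0 0 0
  0 0 0 0
  0 0 0 0
After step 3: ants at (0,2),(0,2)
  0 0 6 0
  0 0 0 0
  0 0 0 0
  0 0 0 0
After step 4: ants at (0,3),(0,3)
  0 0 5 3
  0 0 0 0
  0 0 0 0
  0 0 0 0

0 0 5 3
0 0 0 0
0 0 0 0
0 0 0 0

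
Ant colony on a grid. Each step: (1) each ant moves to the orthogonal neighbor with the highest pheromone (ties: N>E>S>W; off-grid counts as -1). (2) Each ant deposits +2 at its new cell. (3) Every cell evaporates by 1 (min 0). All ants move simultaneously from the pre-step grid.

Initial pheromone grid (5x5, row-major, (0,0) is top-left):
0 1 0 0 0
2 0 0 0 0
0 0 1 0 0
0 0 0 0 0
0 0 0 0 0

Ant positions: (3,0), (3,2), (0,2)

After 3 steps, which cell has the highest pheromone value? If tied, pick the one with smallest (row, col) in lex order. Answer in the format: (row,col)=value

Answer: (0,2)=2

Derivation:
Step 1: ant0:(3,0)->N->(2,0) | ant1:(3,2)->N->(2,2) | ant2:(0,2)->W->(0,1)
  grid max=2 at (0,1)
Step 2: ant0:(2,0)->N->(1,0) | ant1:(2,2)->N->(1,2) | ant2:(0,1)->E->(0,2)
  grid max=2 at (1,0)
Step 3: ant0:(1,0)->N->(0,0) | ant1:(1,2)->N->(0,2) | ant2:(0,2)->S->(1,2)
  grid max=2 at (0,2)
Final grid:
  1 0 2 0 0
  1 0 2 0 0
  0 0 0 0 0
  0 0 0 0 0
  0 0 0 0 0
Max pheromone 2 at (0,2)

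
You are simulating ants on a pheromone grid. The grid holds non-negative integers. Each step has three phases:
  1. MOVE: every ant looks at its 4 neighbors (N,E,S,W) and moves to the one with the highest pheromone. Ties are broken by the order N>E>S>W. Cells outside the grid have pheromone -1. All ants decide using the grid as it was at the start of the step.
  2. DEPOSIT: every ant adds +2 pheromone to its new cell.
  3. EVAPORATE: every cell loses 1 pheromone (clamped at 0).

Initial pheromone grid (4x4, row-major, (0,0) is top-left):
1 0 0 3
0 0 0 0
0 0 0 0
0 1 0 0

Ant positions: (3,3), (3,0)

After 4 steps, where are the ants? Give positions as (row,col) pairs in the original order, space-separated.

Step 1: ant0:(3,3)->N->(2,3) | ant1:(3,0)->E->(3,1)
  grid max=2 at (0,3)
Step 2: ant0:(2,3)->N->(1,3) | ant1:(3,1)->N->(2,1)
  grid max=1 at (0,3)
Step 3: ant0:(1,3)->N->(0,3) | ant1:(2,1)->S->(3,1)
  grid max=2 at (0,3)
Step 4: ant0:(0,3)->S->(1,3) | ant1:(3,1)->N->(2,1)
  grid max=1 at (0,3)

(1,3) (2,1)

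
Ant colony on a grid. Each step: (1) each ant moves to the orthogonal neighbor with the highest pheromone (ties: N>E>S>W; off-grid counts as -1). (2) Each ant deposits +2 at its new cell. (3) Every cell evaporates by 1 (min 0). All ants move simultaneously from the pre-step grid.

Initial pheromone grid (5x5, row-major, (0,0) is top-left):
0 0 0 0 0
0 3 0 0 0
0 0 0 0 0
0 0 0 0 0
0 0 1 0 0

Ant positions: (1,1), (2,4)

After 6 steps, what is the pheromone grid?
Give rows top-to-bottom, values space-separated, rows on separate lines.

After step 1: ants at (0,1),(1,4)
  0 1 0 0 0
  0 2 0 0 1
  0 0 0 0 0
  0 0 0 0 0
  0 0 0 0 0
After step 2: ants at (1,1),(0,4)
  0 0 0 0 1
  0 3 0 0 0
  0 0 0 0 0
  0 0 0 0 0
  0 0 0 0 0
After step 3: ants at (0,1),(1,4)
  0 1 0 0 0
  0 2 0 0 1
  0 0 0 0 0
  0 0 0 0 0
  0 0 0 0 0
After step 4: ants at (1,1),(0,4)
  0 0 0 0 1
  0 3 0 0 0
  0 0 0 0 0
  0 0 0 0 0
  0 0 0 0 0
After step 5: ants at (0,1),(1,4)
  0 1 0 0 0
  0 2 0 0 1
  0 0 0 0 0
  0 0 0 0 0
  0 0 0 0 0
After step 6: ants at (1,1),(0,4)
  0 0 0 0 1
  0 3 0 0 0
  0 0 0 0 0
  0 0 0 0 0
  0 0 0 0 0

0 0 0 0 1
0 3 0 0 0
0 0 0 0 0
0 0 0 0 0
0 0 0 0 0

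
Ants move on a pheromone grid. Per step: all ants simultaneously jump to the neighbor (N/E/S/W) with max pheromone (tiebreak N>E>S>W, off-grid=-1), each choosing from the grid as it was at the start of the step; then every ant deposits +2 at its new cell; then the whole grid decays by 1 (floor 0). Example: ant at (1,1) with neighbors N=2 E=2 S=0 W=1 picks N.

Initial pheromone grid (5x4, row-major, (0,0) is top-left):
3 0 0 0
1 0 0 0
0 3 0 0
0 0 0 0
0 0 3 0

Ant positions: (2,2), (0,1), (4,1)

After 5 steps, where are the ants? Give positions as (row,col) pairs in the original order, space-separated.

Step 1: ant0:(2,2)->W->(2,1) | ant1:(0,1)->W->(0,0) | ant2:(4,1)->E->(4,2)
  grid max=4 at (0,0)
Step 2: ant0:(2,1)->N->(1,1) | ant1:(0,0)->E->(0,1) | ant2:(4,2)->N->(3,2)
  grid max=3 at (0,0)
Step 3: ant0:(1,1)->S->(2,1) | ant1:(0,1)->W->(0,0) | ant2:(3,2)->S->(4,2)
  grid max=4 at (0,0)
Step 4: ant0:(2,1)->N->(1,1) | ant1:(0,0)->E->(0,1) | ant2:(4,2)->N->(3,2)
  grid max=3 at (0,0)
Step 5: ant0:(1,1)->S->(2,1) | ant1:(0,1)->W->(0,0) | ant2:(3,2)->S->(4,2)
  grid max=4 at (0,0)

(2,1) (0,0) (4,2)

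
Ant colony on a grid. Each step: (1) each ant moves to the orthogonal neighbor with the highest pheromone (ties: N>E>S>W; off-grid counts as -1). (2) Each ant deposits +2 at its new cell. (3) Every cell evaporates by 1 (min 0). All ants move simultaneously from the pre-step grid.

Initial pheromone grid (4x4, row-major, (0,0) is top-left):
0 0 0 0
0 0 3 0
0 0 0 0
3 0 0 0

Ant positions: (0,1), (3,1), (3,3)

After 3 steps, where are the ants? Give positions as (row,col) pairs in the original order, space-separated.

Step 1: ant0:(0,1)->E->(0,2) | ant1:(3,1)->W->(3,0) | ant2:(3,3)->N->(2,3)
  grid max=4 at (3,0)
Step 2: ant0:(0,2)->S->(1,2) | ant1:(3,0)->N->(2,0) | ant2:(2,3)->N->(1,3)
  grid max=3 at (1,2)
Step 3: ant0:(1,2)->E->(1,3) | ant1:(2,0)->S->(3,0) | ant2:(1,3)->W->(1,2)
  grid max=4 at (1,2)

(1,3) (3,0) (1,2)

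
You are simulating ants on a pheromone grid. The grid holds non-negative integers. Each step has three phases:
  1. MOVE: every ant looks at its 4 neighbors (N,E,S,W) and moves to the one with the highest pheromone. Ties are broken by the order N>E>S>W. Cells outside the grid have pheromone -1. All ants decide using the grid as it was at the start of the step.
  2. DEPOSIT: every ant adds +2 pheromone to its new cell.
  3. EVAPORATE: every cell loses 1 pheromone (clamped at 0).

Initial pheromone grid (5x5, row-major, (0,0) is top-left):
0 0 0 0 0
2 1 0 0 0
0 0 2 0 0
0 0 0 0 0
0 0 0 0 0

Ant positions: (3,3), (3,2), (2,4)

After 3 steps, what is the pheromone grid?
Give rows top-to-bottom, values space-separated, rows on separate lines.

After step 1: ants at (2,3),(2,2),(1,4)
  0 0 0 0 0
  1 0 0 0 1
  0 0 3 1 0
  0 0 0 0 0
  0 0 0 0 0
After step 2: ants at (2,2),(2,3),(0,4)
  0 0 0 0 1
  0 0 0 0 0
  0 0 4 2 0
  0 0 0 0 0
  0 0 0 0 0
After step 3: ants at (2,3),(2,2),(1,4)
  0 0 0 0 0
  0 0 0 0 1
  0 0 5 3 0
  0 0 0 0 0
  0 0 0 0 0

0 0 0 0 0
0 0 0 0 1
0 0 5 3 0
0 0 0 0 0
0 0 0 0 0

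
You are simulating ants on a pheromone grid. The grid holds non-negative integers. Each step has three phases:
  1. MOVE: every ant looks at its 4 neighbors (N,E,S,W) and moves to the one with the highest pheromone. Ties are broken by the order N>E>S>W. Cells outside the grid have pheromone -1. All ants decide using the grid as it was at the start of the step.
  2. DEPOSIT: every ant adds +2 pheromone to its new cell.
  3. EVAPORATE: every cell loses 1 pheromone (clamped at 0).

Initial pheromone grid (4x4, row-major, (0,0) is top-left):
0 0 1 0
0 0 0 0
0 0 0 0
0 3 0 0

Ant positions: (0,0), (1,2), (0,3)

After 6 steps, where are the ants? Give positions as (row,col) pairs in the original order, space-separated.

Step 1: ant0:(0,0)->E->(0,1) | ant1:(1,2)->N->(0,2) | ant2:(0,3)->W->(0,2)
  grid max=4 at (0,2)
Step 2: ant0:(0,1)->E->(0,2) | ant1:(0,2)->W->(0,1) | ant2:(0,2)->W->(0,1)
  grid max=5 at (0,2)
Step 3: ant0:(0,2)->W->(0,1) | ant1:(0,1)->E->(0,2) | ant2:(0,1)->E->(0,2)
  grid max=8 at (0,2)
Step 4: ant0:(0,1)->E->(0,2) | ant1:(0,2)->W->(0,1) | ant2:(0,2)->W->(0,1)
  grid max=9 at (0,2)
Step 5: ant0:(0,2)->W->(0,1) | ant1:(0,1)->E->(0,2) | ant2:(0,1)->E->(0,2)
  grid max=12 at (0,2)
Step 6: ant0:(0,1)->E->(0,2) | ant1:(0,2)->W->(0,1) | ant2:(0,2)->W->(0,1)
  grid max=13 at (0,2)

(0,2) (0,1) (0,1)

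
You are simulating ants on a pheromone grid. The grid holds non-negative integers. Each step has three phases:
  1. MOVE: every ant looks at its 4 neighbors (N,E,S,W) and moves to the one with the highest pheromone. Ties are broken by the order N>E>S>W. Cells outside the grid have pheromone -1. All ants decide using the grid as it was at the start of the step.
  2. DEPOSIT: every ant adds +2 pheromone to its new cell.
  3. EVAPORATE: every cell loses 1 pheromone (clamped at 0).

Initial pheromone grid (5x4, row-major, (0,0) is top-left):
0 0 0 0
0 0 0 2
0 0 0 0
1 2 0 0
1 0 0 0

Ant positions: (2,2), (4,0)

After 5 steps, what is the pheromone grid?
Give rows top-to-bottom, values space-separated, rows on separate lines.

After step 1: ants at (1,2),(3,0)
  0 0 0 0
  0 0 1 1
  0 0 0 0
  2 1 0 0
  0 0 0 0
After step 2: ants at (1,3),(3,1)
  0 0 0 0
  0 0 0 2
  0 0 0 0
  1 2 0 0
  0 0 0 0
After step 3: ants at (0,3),(3,0)
  0 0 0 1
  0 0 0 1
  0 0 0 0
  2 1 0 0
  0 0 0 0
After step 4: ants at (1,3),(3,1)
  0 0 0 0
  0 0 0 2
  0 0 0 0
  1 2 0 0
  0 0 0 0
After step 5: ants at (0,3),(3,0)
  0 0 0 1
  0 0 0 1
  0 0 0 0
  2 1 0 0
  0 0 0 0

0 0 0 1
0 0 0 1
0 0 0 0
2 1 0 0
0 0 0 0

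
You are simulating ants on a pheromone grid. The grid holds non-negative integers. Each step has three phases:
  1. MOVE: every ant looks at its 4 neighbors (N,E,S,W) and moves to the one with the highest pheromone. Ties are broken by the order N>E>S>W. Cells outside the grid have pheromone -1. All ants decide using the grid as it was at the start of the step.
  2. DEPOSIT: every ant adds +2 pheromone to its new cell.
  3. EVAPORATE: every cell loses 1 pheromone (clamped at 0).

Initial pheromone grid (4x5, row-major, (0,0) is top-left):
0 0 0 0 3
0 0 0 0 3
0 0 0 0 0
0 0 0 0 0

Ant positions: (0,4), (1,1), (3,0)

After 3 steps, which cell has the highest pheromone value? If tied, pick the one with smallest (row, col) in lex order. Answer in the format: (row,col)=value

Step 1: ant0:(0,4)->S->(1,4) | ant1:(1,1)->N->(0,1) | ant2:(3,0)->N->(2,0)
  grid max=4 at (1,4)
Step 2: ant0:(1,4)->N->(0,4) | ant1:(0,1)->E->(0,2) | ant2:(2,0)->N->(1,0)
  grid max=3 at (0,4)
Step 3: ant0:(0,4)->S->(1,4) | ant1:(0,2)->E->(0,3) | ant2:(1,0)->N->(0,0)
  grid max=4 at (1,4)
Final grid:
  1 0 0 1 2
  0 0 0 0 4
  0 0 0 0 0
  0 0 0 0 0
Max pheromone 4 at (1,4)

Answer: (1,4)=4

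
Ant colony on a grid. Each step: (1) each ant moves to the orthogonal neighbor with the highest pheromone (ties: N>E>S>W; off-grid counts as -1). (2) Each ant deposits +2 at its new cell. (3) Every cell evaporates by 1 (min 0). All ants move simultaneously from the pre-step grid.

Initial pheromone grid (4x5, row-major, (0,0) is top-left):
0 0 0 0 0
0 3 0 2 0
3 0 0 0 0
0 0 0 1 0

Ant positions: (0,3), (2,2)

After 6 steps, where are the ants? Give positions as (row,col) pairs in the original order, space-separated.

Step 1: ant0:(0,3)->S->(1,3) | ant1:(2,2)->N->(1,2)
  grid max=3 at (1,3)
Step 2: ant0:(1,3)->W->(1,2) | ant1:(1,2)->E->(1,3)
  grid max=4 at (1,3)
Step 3: ant0:(1,2)->E->(1,3) | ant1:(1,3)->W->(1,2)
  grid max=5 at (1,3)
Step 4: ant0:(1,3)->W->(1,2) | ant1:(1,2)->E->(1,3)
  grid max=6 at (1,3)
Step 5: ant0:(1,2)->E->(1,3) | ant1:(1,3)->W->(1,2)
  grid max=7 at (1,3)
Step 6: ant0:(1,3)->W->(1,2) | ant1:(1,2)->E->(1,3)
  grid max=8 at (1,3)

(1,2) (1,3)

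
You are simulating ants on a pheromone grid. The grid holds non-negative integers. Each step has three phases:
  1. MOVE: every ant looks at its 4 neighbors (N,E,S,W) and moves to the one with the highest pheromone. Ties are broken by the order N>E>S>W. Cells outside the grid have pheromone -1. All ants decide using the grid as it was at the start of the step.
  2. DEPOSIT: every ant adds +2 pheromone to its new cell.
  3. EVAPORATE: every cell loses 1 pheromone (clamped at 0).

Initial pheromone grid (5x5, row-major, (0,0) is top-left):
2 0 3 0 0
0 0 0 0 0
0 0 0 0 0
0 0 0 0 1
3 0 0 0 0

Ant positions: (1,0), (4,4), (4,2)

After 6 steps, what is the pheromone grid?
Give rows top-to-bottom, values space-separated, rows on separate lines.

After step 1: ants at (0,0),(3,4),(3,2)
  3 0 2 0 0
  0 0 0 0 0
  0 0 0 0 0
  0 0 1 0 2
  2 0 0 0 0
After step 2: ants at (0,1),(2,4),(2,2)
  2 1 1 0 0
  0 0 0 0 0
  0 0 1 0 1
  0 0 0 0 1
  1 0 0 0 0
After step 3: ants at (0,0),(3,4),(1,2)
  3 0 0 0 0
  0 0 1 0 0
  0 0 0 0 0
  0 0 0 0 2
  0 0 0 0 0
After step 4: ants at (0,1),(2,4),(0,2)
  2 1 1 0 0
  0 0 0 0 0
  0 0 0 0 1
  0 0 0 0 1
  0 0 0 0 0
After step 5: ants at (0,0),(3,4),(0,1)
  3 2 0 0 0
  0 0 0 0 0
  0 0 0 0 0
  0 0 0 0 2
  0 0 0 0 0
After step 6: ants at (0,1),(2,4),(0,0)
  4 3 0 0 0
  0 0 0 0 0
  0 0 0 0 1
  0 0 0 0 1
  0 0 0 0 0

4 3 0 0 0
0 0 0 0 0
0 0 0 0 1
0 0 0 0 1
0 0 0 0 0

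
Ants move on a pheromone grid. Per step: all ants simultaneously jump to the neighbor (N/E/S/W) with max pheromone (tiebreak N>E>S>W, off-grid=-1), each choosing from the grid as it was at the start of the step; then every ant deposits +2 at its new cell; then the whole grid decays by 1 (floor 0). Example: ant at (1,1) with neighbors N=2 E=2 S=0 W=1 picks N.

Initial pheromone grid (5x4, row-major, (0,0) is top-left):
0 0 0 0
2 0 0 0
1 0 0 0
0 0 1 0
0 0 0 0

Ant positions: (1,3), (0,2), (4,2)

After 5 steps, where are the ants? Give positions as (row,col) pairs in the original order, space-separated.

Step 1: ant0:(1,3)->N->(0,3) | ant1:(0,2)->E->(0,3) | ant2:(4,2)->N->(3,2)
  grid max=3 at (0,3)
Step 2: ant0:(0,3)->S->(1,3) | ant1:(0,3)->S->(1,3) | ant2:(3,2)->N->(2,2)
  grid max=3 at (1,3)
Step 3: ant0:(1,3)->N->(0,3) | ant1:(1,3)->N->(0,3) | ant2:(2,2)->S->(3,2)
  grid max=5 at (0,3)
Step 4: ant0:(0,3)->S->(1,3) | ant1:(0,3)->S->(1,3) | ant2:(3,2)->N->(2,2)
  grid max=5 at (1,3)
Step 5: ant0:(1,3)->N->(0,3) | ant1:(1,3)->N->(0,3) | ant2:(2,2)->S->(3,2)
  grid max=7 at (0,3)

(0,3) (0,3) (3,2)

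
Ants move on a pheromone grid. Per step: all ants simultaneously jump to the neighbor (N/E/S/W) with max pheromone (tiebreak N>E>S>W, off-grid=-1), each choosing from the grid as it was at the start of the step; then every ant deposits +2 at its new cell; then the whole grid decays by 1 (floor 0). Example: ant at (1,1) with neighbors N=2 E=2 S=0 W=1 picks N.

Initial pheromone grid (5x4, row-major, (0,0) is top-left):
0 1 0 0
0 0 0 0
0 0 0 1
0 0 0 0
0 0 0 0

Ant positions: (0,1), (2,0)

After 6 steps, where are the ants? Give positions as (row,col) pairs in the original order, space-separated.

Step 1: ant0:(0,1)->E->(0,2) | ant1:(2,0)->N->(1,0)
  grid max=1 at (0,2)
Step 2: ant0:(0,2)->E->(0,3) | ant1:(1,0)->N->(0,0)
  grid max=1 at (0,0)
Step 3: ant0:(0,3)->S->(1,3) | ant1:(0,0)->E->(0,1)
  grid max=1 at (0,1)
Step 4: ant0:(1,3)->N->(0,3) | ant1:(0,1)->E->(0,2)
  grid max=1 at (0,2)
Step 5: ant0:(0,3)->W->(0,2) | ant1:(0,2)->E->(0,3)
  grid max=2 at (0,2)
Step 6: ant0:(0,2)->E->(0,3) | ant1:(0,3)->W->(0,2)
  grid max=3 at (0,2)

(0,3) (0,2)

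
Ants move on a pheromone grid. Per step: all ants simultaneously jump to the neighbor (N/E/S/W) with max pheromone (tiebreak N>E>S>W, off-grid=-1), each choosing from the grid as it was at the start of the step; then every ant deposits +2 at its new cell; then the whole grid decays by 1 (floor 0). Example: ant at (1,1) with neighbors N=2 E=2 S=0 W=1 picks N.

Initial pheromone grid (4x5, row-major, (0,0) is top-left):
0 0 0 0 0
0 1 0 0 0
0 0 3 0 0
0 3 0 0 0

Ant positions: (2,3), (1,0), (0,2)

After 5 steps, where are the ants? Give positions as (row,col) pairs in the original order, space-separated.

Step 1: ant0:(2,3)->W->(2,2) | ant1:(1,0)->E->(1,1) | ant2:(0,2)->E->(0,3)
  grid max=4 at (2,2)
Step 2: ant0:(2,2)->N->(1,2) | ant1:(1,1)->N->(0,1) | ant2:(0,3)->E->(0,4)
  grid max=3 at (2,2)
Step 3: ant0:(1,2)->S->(2,2) | ant1:(0,1)->S->(1,1) | ant2:(0,4)->S->(1,4)
  grid max=4 at (2,2)
Step 4: ant0:(2,2)->N->(1,2) | ant1:(1,1)->N->(0,1) | ant2:(1,4)->N->(0,4)
  grid max=3 at (2,2)
Step 5: ant0:(1,2)->S->(2,2) | ant1:(0,1)->S->(1,1) | ant2:(0,4)->S->(1,4)
  grid max=4 at (2,2)

(2,2) (1,1) (1,4)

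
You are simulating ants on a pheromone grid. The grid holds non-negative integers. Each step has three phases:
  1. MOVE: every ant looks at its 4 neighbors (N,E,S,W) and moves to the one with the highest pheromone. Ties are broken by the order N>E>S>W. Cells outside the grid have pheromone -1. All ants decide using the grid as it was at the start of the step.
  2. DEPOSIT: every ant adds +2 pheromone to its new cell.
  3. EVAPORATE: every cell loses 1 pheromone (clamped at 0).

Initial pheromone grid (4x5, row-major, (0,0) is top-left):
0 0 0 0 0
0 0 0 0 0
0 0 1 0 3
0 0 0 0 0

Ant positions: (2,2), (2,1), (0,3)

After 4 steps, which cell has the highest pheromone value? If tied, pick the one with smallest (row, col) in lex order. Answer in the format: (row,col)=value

Answer: (2,2)=5

Derivation:
Step 1: ant0:(2,2)->N->(1,2) | ant1:(2,1)->E->(2,2) | ant2:(0,3)->E->(0,4)
  grid max=2 at (2,2)
Step 2: ant0:(1,2)->S->(2,2) | ant1:(2,2)->N->(1,2) | ant2:(0,4)->S->(1,4)
  grid max=3 at (2,2)
Step 3: ant0:(2,2)->N->(1,2) | ant1:(1,2)->S->(2,2) | ant2:(1,4)->S->(2,4)
  grid max=4 at (2,2)
Step 4: ant0:(1,2)->S->(2,2) | ant1:(2,2)->N->(1,2) | ant2:(2,4)->N->(1,4)
  grid max=5 at (2,2)
Final grid:
  0 0 0 0 0
  0 0 4 0 1
  0 0 5 0 1
  0 0 0 0 0
Max pheromone 5 at (2,2)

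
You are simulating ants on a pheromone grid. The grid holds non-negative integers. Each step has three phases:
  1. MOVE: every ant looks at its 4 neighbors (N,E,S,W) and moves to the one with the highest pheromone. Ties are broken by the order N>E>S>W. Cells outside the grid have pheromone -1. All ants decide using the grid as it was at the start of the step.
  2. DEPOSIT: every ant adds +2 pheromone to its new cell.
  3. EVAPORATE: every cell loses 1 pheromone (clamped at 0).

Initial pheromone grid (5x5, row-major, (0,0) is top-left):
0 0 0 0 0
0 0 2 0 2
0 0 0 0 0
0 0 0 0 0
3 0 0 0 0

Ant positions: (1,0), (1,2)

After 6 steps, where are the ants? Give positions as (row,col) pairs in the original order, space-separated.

Step 1: ant0:(1,0)->N->(0,0) | ant1:(1,2)->N->(0,2)
  grid max=2 at (4,0)
Step 2: ant0:(0,0)->E->(0,1) | ant1:(0,2)->S->(1,2)
  grid max=2 at (1,2)
Step 3: ant0:(0,1)->E->(0,2) | ant1:(1,2)->N->(0,2)
  grid max=3 at (0,2)
Step 4: ant0:(0,2)->S->(1,2) | ant1:(0,2)->S->(1,2)
  grid max=4 at (1,2)
Step 5: ant0:(1,2)->N->(0,2) | ant1:(1,2)->N->(0,2)
  grid max=5 at (0,2)
Step 6: ant0:(0,2)->S->(1,2) | ant1:(0,2)->S->(1,2)
  grid max=6 at (1,2)

(1,2) (1,2)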